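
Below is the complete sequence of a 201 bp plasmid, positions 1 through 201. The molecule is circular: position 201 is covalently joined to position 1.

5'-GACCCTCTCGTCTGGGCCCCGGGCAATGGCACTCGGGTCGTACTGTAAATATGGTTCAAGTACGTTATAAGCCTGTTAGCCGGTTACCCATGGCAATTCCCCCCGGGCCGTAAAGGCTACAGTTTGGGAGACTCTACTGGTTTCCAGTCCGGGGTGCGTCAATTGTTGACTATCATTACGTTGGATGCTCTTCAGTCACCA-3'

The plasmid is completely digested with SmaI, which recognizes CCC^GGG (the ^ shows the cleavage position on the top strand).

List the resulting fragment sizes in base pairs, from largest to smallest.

117, 84 bp

SmaI sites (CCCGGG) start at positions 18, 102.
SmaI cuts after base 3 of each site, so after positions 20, 104.
Circular molecule, 2 cuts → 2 fragments:
  21–104 → 84 bp
  105–201 then 1–20 → 97 + 20 = 117 bp
Sorted largest to smallest: 117, 84 bp.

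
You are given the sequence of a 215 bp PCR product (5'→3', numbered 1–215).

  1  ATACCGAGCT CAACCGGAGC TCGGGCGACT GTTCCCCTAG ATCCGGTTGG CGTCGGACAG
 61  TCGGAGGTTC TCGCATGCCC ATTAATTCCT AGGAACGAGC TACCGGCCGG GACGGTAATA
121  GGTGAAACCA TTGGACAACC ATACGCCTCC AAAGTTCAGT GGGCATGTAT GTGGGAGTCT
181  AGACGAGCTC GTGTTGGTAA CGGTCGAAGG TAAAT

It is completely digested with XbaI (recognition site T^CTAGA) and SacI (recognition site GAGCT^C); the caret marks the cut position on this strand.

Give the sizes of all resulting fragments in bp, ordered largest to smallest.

157, 26, 11, 11, 10 bp

The XbaI site (TCTAGA) starts at position 178.
XbaI cuts after the first base of each site, so after position 178.
SacI sites (GAGCTC) start at positions 6, 17, 185.
SacI cuts after base 5 of each site (before the last base), so after positions 10, 21, 189.
Combined cut positions: 10, 21, 178, 189.
Linear molecule, 4 cuts → 5 fragments:
  1–10 → 10 bp
  11–21 → 11 bp
  22–178 → 157 bp
  179–189 → 11 bp
  190–215 → 26 bp
Sorted largest to smallest: 157, 26, 11, 11, 10 bp.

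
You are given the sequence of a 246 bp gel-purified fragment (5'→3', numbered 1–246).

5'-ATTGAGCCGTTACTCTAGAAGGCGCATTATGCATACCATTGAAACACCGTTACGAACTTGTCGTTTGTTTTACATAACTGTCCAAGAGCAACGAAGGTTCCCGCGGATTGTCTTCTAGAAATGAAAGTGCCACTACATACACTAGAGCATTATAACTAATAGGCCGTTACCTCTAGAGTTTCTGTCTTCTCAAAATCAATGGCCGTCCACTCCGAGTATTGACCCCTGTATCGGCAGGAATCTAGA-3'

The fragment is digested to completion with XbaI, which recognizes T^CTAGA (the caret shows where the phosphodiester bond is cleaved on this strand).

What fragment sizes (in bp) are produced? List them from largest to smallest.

XbaI sites (TCTAGA) start at positions 14, 114, 172, 241.
XbaI cuts after the first base of each site, so after positions 14, 114, 172, 241.
Linear molecule, 4 cuts → 5 fragments:
  1–14 → 14 bp
  15–114 → 100 bp
  115–172 → 58 bp
  173–241 → 69 bp
  242–246 → 5 bp
Sorted largest to smallest: 100, 69, 58, 14, 5 bp.

100, 69, 58, 14, 5 bp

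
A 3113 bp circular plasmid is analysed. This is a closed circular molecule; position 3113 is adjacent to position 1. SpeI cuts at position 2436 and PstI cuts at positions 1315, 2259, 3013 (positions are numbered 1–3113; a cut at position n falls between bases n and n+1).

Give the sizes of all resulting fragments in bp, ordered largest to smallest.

Combined cut positions (sorted): 1315, 2259, 2436, 3013.
Circular molecule, 4 cuts → 4 fragments:
  2259 − 1315 = 944 bp
  2436 − 2259 = 177 bp
  3013 − 2436 = 577 bp
  wrap: 3113 − 3013 + 1315 = 1415 bp
Sorted largest to smallest: 1415, 944, 577, 177 bp.

1415, 944, 577, 177 bp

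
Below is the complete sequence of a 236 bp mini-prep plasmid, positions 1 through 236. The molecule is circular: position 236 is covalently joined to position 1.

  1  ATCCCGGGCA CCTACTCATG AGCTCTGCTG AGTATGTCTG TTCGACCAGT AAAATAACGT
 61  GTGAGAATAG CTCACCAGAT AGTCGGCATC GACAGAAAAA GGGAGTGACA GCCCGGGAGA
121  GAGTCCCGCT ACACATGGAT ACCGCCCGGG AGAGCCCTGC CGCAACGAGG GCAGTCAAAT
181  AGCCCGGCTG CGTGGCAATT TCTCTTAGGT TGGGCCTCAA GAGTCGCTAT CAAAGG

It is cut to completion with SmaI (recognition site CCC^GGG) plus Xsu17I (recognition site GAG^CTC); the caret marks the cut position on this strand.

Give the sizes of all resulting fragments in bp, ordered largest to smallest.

SmaI sites (CCCGGG) start at positions 3, 112, 145.
SmaI cuts after base 3 of each site, so after positions 5, 114, 147.
The Xsu17I site (GAGCTC) starts at position 20.
Xsu17I cuts after base 3 of each site, so after position 22.
Combined cut positions: 5, 22, 114, 147.
Circular molecule, 4 cuts → 4 fragments:
  6–22 → 17 bp
  23–114 → 92 bp
  115–147 → 33 bp
  148–236 then 1–5 → 89 + 5 = 94 bp
Sorted largest to smallest: 94, 92, 33, 17 bp.

94, 92, 33, 17 bp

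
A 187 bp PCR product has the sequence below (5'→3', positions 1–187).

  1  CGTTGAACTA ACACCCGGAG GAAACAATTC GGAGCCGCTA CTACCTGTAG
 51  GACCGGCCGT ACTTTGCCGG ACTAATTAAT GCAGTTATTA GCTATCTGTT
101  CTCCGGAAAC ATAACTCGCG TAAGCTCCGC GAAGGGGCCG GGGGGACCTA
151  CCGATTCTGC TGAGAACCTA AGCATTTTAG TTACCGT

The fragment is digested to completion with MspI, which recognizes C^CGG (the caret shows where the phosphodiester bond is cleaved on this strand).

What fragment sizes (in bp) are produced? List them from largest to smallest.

MspI sites (CCGG) start at positions 15, 53, 67, 103, 138.
MspI cuts after the first base of each site, so after positions 15, 53, 67, 103, 138.
Linear molecule, 5 cuts → 6 fragments:
  1–15 → 15 bp
  16–53 → 38 bp
  54–67 → 14 bp
  68–103 → 36 bp
  104–138 → 35 bp
  139–187 → 49 bp
Sorted largest to smallest: 49, 38, 36, 35, 15, 14 bp.

49, 38, 36, 35, 15, 14 bp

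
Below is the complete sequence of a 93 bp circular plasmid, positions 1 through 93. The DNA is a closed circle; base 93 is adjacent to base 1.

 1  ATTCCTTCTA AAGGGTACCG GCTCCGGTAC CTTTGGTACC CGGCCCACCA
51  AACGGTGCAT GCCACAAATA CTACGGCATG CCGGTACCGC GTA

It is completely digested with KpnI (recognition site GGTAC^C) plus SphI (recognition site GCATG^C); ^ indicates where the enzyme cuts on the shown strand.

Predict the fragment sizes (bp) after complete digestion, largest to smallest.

24, 22, 19, 12, 9, 7 bp

KpnI sites (GGTACC) start at positions 14, 26, 35, 83.
KpnI cuts after base 5 of each site (before the last base), so after positions 18, 30, 39, 87.
SphI sites (GCATGC) start at positions 57, 76.
SphI cuts after base 5 of each site (before the last base), so after positions 61, 80.
Combined cut positions: 18, 30, 39, 61, 80, 87.
Circular molecule, 6 cuts → 6 fragments:
  19–30 → 12 bp
  31–39 → 9 bp
  40–61 → 22 bp
  62–80 → 19 bp
  81–87 → 7 bp
  88–93 then 1–18 → 6 + 18 = 24 bp
Sorted largest to smallest: 24, 22, 19, 12, 9, 7 bp.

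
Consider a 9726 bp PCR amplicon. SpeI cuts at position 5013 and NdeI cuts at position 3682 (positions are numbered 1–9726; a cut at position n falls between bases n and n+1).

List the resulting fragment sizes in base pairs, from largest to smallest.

Combined cut positions (sorted): 3682, 5013.
Linear molecule, 2 cuts → 3 fragments:
  3682 − 0 = 3682 bp
  5013 − 3682 = 1331 bp
  9726 − 5013 = 4713 bp
Sorted largest to smallest: 4713, 3682, 1331 bp.

4713, 3682, 1331 bp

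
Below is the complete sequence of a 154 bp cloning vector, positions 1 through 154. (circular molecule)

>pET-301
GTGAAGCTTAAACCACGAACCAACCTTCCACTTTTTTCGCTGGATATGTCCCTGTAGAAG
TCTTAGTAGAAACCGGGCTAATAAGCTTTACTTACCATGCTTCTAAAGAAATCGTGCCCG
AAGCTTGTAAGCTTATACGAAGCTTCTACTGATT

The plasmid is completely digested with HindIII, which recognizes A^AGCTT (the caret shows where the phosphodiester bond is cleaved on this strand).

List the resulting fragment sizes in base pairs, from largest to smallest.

HindIII sites (AAGCTT) start at positions 4, 83, 121, 129, 140.
HindIII cuts after the first base of each site, so after positions 4, 83, 121, 129, 140.
Circular molecule, 5 cuts → 5 fragments:
  5–83 → 79 bp
  84–121 → 38 bp
  122–129 → 8 bp
  130–140 → 11 bp
  141–154 then 1–4 → 14 + 4 = 18 bp
Sorted largest to smallest: 79, 38, 18, 11, 8 bp.

79, 38, 18, 11, 8 bp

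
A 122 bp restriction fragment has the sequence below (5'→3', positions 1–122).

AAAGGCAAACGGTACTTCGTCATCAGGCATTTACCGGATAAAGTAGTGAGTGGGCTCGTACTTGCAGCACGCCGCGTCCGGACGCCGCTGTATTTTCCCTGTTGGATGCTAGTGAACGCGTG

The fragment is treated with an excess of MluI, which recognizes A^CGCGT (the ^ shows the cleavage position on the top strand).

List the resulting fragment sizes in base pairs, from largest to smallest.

The MluI site (ACGCGT) starts at position 116.
MluI cuts after the first base of each site, so after position 116.
Linear molecule, 1 cut → 2 fragments:
  1–116 → 116 bp
  117–122 → 6 bp
Sorted largest to smallest: 116, 6 bp.

116, 6 bp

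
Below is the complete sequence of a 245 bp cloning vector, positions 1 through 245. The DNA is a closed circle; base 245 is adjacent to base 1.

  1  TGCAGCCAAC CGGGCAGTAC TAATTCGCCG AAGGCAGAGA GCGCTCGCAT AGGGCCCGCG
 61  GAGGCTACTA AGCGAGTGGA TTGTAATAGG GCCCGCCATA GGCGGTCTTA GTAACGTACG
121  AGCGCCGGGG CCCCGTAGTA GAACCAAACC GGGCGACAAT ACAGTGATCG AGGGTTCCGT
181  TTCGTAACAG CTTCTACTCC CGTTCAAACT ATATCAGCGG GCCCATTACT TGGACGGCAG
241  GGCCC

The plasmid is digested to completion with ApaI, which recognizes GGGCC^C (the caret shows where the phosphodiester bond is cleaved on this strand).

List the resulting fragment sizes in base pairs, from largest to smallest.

ApaI sites (GGGCCC) start at positions 52, 89, 128, 219, 240.
ApaI cuts after base 5 of each site (before the last base), so after positions 56, 93, 132, 223, 244.
Circular molecule, 5 cuts → 5 fragments:
  57–93 → 37 bp
  94–132 → 39 bp
  133–223 → 91 bp
  224–244 → 21 bp
  245–245 then 1–56 → 1 + 56 = 57 bp
Sorted largest to smallest: 91, 57, 39, 37, 21 bp.

91, 57, 39, 37, 21 bp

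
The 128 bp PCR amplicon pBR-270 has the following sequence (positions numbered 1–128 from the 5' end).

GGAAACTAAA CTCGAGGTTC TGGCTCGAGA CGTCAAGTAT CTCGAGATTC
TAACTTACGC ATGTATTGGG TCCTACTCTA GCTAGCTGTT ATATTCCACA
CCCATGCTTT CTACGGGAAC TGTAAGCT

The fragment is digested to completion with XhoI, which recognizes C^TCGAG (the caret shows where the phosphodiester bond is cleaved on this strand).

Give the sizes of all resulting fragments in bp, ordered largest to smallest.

87, 17, 13, 11 bp

XhoI sites (CTCGAG) start at positions 11, 24, 41.
XhoI cuts after the first base of each site, so after positions 11, 24, 41.
Linear molecule, 3 cuts → 4 fragments:
  1–11 → 11 bp
  12–24 → 13 bp
  25–41 → 17 bp
  42–128 → 87 bp
Sorted largest to smallest: 87, 17, 13, 11 bp.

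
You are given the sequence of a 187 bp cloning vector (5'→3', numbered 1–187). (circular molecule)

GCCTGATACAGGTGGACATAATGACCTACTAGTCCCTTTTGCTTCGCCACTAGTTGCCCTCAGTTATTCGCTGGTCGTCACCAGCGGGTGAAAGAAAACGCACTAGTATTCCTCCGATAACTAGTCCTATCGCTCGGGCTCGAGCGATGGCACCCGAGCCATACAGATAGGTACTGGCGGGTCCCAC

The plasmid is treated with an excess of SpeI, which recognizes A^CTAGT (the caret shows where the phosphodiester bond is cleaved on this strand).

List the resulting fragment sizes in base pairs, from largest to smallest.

SpeI sites (ACTAGT) start at positions 28, 49, 102, 120.
SpeI cuts after the first base of each site, so after positions 28, 49, 102, 120.
Circular molecule, 4 cuts → 4 fragments:
  29–49 → 21 bp
  50–102 → 53 bp
  103–120 → 18 bp
  121–187 then 1–28 → 67 + 28 = 95 bp
Sorted largest to smallest: 95, 53, 21, 18 bp.

95, 53, 21, 18 bp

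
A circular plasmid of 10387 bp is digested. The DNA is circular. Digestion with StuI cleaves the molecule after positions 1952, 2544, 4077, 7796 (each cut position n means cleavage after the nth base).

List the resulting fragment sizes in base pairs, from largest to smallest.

Circular molecule, 4 cuts → 4 fragments:
  2544 − 1952 = 592 bp
  4077 − 2544 = 1533 bp
  7796 − 4077 = 3719 bp
  wrap: 10387 − 7796 + 1952 = 4543 bp
Sorted largest to smallest: 4543, 3719, 1533, 592 bp.

4543, 3719, 1533, 592 bp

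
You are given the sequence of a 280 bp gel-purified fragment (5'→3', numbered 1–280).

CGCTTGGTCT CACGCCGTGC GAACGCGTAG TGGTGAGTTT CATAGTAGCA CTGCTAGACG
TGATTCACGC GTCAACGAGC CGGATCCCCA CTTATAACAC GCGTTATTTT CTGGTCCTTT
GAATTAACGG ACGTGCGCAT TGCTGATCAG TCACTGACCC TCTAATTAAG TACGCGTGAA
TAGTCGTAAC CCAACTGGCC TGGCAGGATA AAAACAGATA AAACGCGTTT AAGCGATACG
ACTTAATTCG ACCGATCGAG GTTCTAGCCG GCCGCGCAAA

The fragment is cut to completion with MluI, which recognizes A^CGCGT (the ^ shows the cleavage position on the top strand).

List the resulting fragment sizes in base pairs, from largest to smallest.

73, 57, 51, 44, 32, 23 bp

MluI sites (ACGCGT) start at positions 23, 67, 99, 172, 223.
MluI cuts after the first base of each site, so after positions 23, 67, 99, 172, 223.
Linear molecule, 5 cuts → 6 fragments:
  1–23 → 23 bp
  24–67 → 44 bp
  68–99 → 32 bp
  100–172 → 73 bp
  173–223 → 51 bp
  224–280 → 57 bp
Sorted largest to smallest: 73, 57, 51, 44, 32, 23 bp.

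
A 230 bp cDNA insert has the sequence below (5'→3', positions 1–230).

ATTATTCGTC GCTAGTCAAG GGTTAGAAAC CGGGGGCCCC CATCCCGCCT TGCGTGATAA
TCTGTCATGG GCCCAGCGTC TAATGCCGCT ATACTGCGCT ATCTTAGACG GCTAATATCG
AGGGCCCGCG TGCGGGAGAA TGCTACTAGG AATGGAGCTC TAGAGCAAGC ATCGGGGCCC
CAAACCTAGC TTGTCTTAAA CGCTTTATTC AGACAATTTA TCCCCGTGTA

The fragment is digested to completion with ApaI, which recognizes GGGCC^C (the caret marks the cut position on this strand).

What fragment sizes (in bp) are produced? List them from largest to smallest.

53, 53, 51, 38, 35 bp

ApaI sites (GGGCCC) start at positions 34, 69, 122, 175.
ApaI cuts after base 5 of each site (before the last base), so after positions 38, 73, 126, 179.
Linear molecule, 4 cuts → 5 fragments:
  1–38 → 38 bp
  39–73 → 35 bp
  74–126 → 53 bp
  127–179 → 53 bp
  180–230 → 51 bp
Sorted largest to smallest: 53, 53, 51, 38, 35 bp.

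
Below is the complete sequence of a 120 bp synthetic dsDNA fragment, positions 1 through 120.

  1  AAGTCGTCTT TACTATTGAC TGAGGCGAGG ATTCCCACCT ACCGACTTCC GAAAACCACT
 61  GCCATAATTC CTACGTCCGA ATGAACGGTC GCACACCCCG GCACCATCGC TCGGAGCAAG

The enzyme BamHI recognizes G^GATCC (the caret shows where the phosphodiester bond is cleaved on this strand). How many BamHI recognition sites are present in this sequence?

No occurrence of GGATCC is present in the sequence.
BamHI does not cut: 0 sites.

0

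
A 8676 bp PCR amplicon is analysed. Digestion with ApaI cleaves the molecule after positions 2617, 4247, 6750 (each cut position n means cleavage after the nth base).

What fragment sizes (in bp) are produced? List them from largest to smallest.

2617, 2503, 1926, 1630 bp

Linear molecule, 3 cuts → 4 fragments:
  2617 − 0 = 2617 bp
  4247 − 2617 = 1630 bp
  6750 − 4247 = 2503 bp
  8676 − 6750 = 1926 bp
Sorted largest to smallest: 2617, 2503, 1926, 1630 bp.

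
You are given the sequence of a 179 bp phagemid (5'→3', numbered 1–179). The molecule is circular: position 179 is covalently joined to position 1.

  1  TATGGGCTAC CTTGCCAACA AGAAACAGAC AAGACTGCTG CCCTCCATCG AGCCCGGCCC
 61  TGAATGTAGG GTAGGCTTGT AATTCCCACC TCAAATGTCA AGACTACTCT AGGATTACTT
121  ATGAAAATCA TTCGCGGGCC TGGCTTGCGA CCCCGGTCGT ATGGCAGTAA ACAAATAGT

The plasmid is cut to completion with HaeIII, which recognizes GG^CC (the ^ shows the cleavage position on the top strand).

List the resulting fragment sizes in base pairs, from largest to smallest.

HaeIII sites (GGCC) start at positions 56, 137.
HaeIII cuts after base 2 of each site, so after positions 57, 138.
Circular molecule, 2 cuts → 2 fragments:
  58–138 → 81 bp
  139–179 then 1–57 → 41 + 57 = 98 bp
Sorted largest to smallest: 98, 81 bp.

98, 81 bp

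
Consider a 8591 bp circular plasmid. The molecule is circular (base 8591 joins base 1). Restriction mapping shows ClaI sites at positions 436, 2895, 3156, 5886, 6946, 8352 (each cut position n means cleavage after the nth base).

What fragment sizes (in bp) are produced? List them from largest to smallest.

Circular molecule, 6 cuts → 6 fragments:
  2895 − 436 = 2459 bp
  3156 − 2895 = 261 bp
  5886 − 3156 = 2730 bp
  6946 − 5886 = 1060 bp
  8352 − 6946 = 1406 bp
  wrap: 8591 − 8352 + 436 = 675 bp
Sorted largest to smallest: 2730, 2459, 1406, 1060, 675, 261 bp.

2730, 2459, 1406, 1060, 675, 261 bp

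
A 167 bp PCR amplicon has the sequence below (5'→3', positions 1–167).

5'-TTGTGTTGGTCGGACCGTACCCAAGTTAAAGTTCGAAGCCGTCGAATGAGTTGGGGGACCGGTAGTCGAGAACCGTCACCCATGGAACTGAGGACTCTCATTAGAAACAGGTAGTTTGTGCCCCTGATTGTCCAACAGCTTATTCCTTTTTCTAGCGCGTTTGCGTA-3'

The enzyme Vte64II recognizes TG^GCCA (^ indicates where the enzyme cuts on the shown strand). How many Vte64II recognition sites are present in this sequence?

No occurrence of TGGCCA is present in the sequence.
Vte64II does not cut: 0 sites.

0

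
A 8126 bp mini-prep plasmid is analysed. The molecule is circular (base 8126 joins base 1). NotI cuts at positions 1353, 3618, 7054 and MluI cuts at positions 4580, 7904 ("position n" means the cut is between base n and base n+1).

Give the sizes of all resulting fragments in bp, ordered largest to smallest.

2474, 2265, 1575, 962, 850 bp

Combined cut positions (sorted): 1353, 3618, 4580, 7054, 7904.
Circular molecule, 5 cuts → 5 fragments:
  3618 − 1353 = 2265 bp
  4580 − 3618 = 962 bp
  7054 − 4580 = 2474 bp
  7904 − 7054 = 850 bp
  wrap: 8126 − 7904 + 1353 = 1575 bp
Sorted largest to smallest: 2474, 2265, 1575, 962, 850 bp.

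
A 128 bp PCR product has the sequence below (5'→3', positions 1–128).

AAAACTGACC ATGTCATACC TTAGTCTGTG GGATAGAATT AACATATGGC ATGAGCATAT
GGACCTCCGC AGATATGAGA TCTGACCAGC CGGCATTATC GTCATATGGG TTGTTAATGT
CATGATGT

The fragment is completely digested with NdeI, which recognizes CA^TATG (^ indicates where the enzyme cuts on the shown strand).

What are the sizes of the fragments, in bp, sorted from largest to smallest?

47, 44, 24, 13 bp

NdeI sites (CATATG) start at positions 43, 56, 103.
NdeI cuts after base 2 of each site, so after positions 44, 57, 104.
Linear molecule, 3 cuts → 4 fragments:
  1–44 → 44 bp
  45–57 → 13 bp
  58–104 → 47 bp
  105–128 → 24 bp
Sorted largest to smallest: 47, 44, 24, 13 bp.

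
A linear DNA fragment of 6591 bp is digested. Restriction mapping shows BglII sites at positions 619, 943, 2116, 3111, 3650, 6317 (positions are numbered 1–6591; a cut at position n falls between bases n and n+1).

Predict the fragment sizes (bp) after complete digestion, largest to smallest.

2667, 1173, 995, 619, 539, 324, 274 bp

Linear molecule, 6 cuts → 7 fragments:
  619 − 0 = 619 bp
  943 − 619 = 324 bp
  2116 − 943 = 1173 bp
  3111 − 2116 = 995 bp
  3650 − 3111 = 539 bp
  6317 − 3650 = 2667 bp
  6591 − 6317 = 274 bp
Sorted largest to smallest: 2667, 1173, 995, 619, 539, 324, 274 bp.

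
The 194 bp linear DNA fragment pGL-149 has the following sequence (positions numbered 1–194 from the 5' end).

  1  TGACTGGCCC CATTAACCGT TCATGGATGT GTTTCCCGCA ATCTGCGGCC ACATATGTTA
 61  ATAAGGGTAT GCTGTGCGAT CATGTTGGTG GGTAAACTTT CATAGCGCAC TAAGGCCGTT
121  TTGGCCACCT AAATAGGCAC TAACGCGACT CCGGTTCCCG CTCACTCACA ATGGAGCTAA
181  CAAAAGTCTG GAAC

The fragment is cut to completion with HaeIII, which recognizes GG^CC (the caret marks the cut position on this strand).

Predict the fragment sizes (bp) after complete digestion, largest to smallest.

HaeIII sites (GGCC) start at positions 6, 47, 114, 123.
HaeIII cuts after base 2 of each site, so after positions 7, 48, 115, 124.
Linear molecule, 4 cuts → 5 fragments:
  1–7 → 7 bp
  8–48 → 41 bp
  49–115 → 67 bp
  116–124 → 9 bp
  125–194 → 70 bp
Sorted largest to smallest: 70, 67, 41, 9, 7 bp.

70, 67, 41, 9, 7 bp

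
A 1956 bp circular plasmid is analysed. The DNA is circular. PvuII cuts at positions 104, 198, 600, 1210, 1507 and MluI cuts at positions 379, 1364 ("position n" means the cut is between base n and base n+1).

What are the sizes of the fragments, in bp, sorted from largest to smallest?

610, 553, 221, 181, 154, 143, 94 bp

Combined cut positions (sorted): 104, 198, 379, 600, 1210, 1364, 1507.
Circular molecule, 7 cuts → 7 fragments:
  198 − 104 = 94 bp
  379 − 198 = 181 bp
  600 − 379 = 221 bp
  1210 − 600 = 610 bp
  1364 − 1210 = 154 bp
  1507 − 1364 = 143 bp
  wrap: 1956 − 1507 + 104 = 553 bp
Sorted largest to smallest: 610, 553, 221, 181, 154, 143, 94 bp.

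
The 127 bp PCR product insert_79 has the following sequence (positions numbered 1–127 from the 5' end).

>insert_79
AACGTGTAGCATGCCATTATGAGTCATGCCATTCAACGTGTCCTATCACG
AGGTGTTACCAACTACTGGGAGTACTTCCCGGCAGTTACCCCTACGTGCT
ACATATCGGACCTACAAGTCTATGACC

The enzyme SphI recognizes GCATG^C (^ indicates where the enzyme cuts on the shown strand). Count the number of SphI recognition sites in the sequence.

GCATGC occurs starting at position 9.
SphI cuts at 1 site.

1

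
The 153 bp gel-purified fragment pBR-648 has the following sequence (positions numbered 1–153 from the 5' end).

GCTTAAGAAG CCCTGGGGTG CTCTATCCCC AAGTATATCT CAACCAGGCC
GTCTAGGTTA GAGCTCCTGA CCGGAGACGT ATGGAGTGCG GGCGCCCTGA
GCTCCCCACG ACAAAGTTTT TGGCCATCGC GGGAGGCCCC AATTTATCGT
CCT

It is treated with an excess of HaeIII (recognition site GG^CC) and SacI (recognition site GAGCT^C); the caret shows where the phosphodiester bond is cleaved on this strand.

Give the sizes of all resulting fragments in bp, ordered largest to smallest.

HaeIII sites (GGCC) start at positions 47, 122, 135.
HaeIII cuts after base 2 of each site, so after positions 48, 123, 136.
SacI sites (GAGCTC) start at positions 61, 99.
SacI cuts after base 5 of each site (before the last base), so after positions 65, 103.
Combined cut positions: 48, 65, 103, 123, 136.
Linear molecule, 5 cuts → 6 fragments:
  1–48 → 48 bp
  49–65 → 17 bp
  66–103 → 38 bp
  104–123 → 20 bp
  124–136 → 13 bp
  137–153 → 17 bp
Sorted largest to smallest: 48, 38, 20, 17, 17, 13 bp.

48, 38, 20, 17, 17, 13 bp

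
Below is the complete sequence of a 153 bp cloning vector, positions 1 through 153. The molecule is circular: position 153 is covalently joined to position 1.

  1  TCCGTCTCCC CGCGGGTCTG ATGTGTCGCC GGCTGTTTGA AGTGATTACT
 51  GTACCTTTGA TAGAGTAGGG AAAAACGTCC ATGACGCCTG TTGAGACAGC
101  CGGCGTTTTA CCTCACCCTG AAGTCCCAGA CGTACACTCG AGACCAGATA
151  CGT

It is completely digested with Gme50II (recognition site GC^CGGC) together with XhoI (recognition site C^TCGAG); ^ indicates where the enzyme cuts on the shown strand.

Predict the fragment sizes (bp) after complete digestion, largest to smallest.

71, 45, 37 bp

Gme50II sites (GCCGGC) start at positions 28, 99.
Gme50II cuts after base 2 of each site, so after positions 29, 100.
The XhoI site (CTCGAG) starts at position 137.
XhoI cuts after the first base of each site, so after position 137.
Combined cut positions: 29, 100, 137.
Circular molecule, 3 cuts → 3 fragments:
  30–100 → 71 bp
  101–137 → 37 bp
  138–153 then 1–29 → 16 + 29 = 45 bp
Sorted largest to smallest: 71, 45, 37 bp.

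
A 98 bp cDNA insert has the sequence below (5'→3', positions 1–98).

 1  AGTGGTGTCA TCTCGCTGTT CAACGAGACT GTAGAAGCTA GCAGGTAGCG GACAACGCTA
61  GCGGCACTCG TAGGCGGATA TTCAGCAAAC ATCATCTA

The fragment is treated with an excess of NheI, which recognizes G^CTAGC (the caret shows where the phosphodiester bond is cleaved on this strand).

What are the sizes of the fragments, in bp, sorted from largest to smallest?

NheI sites (GCTAGC) start at positions 37, 57.
NheI cuts after the first base of each site, so after positions 37, 57.
Linear molecule, 2 cuts → 3 fragments:
  1–37 → 37 bp
  38–57 → 20 bp
  58–98 → 41 bp
Sorted largest to smallest: 41, 37, 20 bp.

41, 37, 20 bp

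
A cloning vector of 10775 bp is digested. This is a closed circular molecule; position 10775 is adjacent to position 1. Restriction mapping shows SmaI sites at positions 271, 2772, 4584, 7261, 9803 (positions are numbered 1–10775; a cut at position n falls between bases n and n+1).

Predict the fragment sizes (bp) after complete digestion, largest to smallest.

2677, 2542, 2501, 1812, 1243 bp

Circular molecule, 5 cuts → 5 fragments:
  2772 − 271 = 2501 bp
  4584 − 2772 = 1812 bp
  7261 − 4584 = 2677 bp
  9803 − 7261 = 2542 bp
  wrap: 10775 − 9803 + 271 = 1243 bp
Sorted largest to smallest: 2677, 2542, 2501, 1812, 1243 bp.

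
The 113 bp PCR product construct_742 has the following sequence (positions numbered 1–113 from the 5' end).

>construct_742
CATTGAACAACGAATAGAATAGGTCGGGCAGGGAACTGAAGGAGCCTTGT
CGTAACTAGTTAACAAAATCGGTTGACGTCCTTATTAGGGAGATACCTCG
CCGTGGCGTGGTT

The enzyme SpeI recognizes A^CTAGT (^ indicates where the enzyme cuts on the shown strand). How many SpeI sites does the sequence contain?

ACTAGT occurs starting at position 55.
SpeI cuts at 1 site.

1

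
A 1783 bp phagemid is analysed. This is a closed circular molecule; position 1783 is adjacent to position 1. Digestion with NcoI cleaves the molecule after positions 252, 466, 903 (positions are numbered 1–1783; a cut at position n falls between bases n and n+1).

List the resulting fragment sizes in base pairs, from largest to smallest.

1132, 437, 214 bp

Circular molecule, 3 cuts → 3 fragments:
  466 − 252 = 214 bp
  903 − 466 = 437 bp
  wrap: 1783 − 903 + 252 = 1132 bp
Sorted largest to smallest: 1132, 437, 214 bp.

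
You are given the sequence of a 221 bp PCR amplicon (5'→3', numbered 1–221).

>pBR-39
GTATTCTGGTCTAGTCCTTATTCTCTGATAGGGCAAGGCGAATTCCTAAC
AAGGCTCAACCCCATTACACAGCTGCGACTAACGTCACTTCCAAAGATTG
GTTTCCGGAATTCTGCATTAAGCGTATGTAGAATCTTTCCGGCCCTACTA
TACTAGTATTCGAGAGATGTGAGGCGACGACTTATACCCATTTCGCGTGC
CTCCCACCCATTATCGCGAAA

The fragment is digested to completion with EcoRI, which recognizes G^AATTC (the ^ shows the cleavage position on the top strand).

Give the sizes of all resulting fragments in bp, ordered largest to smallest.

113, 68, 40 bp

EcoRI sites (GAATTC) start at positions 40, 108.
EcoRI cuts after the first base of each site, so after positions 40, 108.
Linear molecule, 2 cuts → 3 fragments:
  1–40 → 40 bp
  41–108 → 68 bp
  109–221 → 113 bp
Sorted largest to smallest: 113, 68, 40 bp.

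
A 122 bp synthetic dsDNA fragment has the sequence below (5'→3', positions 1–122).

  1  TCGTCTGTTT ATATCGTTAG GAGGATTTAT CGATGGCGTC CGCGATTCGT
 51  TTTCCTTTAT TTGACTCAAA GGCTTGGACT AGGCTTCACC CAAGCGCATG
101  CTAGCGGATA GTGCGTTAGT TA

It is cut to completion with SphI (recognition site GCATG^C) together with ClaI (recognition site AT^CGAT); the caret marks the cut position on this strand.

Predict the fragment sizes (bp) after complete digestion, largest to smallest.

70, 30, 22 bp

The SphI site (GCATGC) starts at position 96.
SphI cuts after base 5 of each site (before the last base), so after position 100.
The ClaI site (ATCGAT) starts at position 29.
ClaI cuts after base 2 of each site, so after position 30.
Combined cut positions: 30, 100.
Linear molecule, 2 cuts → 3 fragments:
  1–30 → 30 bp
  31–100 → 70 bp
  101–122 → 22 bp
Sorted largest to smallest: 70, 30, 22 bp.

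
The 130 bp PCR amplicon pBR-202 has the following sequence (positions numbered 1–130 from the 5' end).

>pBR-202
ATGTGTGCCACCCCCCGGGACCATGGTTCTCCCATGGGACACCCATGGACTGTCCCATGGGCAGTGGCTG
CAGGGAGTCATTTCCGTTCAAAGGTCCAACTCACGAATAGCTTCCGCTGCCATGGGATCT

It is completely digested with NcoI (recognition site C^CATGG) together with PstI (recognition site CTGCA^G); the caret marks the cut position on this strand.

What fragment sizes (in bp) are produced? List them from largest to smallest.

48, 21, 17, 12, 11, 11, 10 bp

NcoI sites (CCATGG) start at positions 21, 32, 43, 55, 120.
NcoI cuts after the first base of each site, so after positions 21, 32, 43, 55, 120.
The PstI site (CTGCAG) starts at position 68.
PstI cuts after base 5 of each site (before the last base), so after position 72.
Combined cut positions: 21, 32, 43, 55, 72, 120.
Linear molecule, 6 cuts → 7 fragments:
  1–21 → 21 bp
  22–32 → 11 bp
  33–43 → 11 bp
  44–55 → 12 bp
  56–72 → 17 bp
  73–120 → 48 bp
  121–130 → 10 bp
Sorted largest to smallest: 48, 21, 17, 12, 11, 11, 10 bp.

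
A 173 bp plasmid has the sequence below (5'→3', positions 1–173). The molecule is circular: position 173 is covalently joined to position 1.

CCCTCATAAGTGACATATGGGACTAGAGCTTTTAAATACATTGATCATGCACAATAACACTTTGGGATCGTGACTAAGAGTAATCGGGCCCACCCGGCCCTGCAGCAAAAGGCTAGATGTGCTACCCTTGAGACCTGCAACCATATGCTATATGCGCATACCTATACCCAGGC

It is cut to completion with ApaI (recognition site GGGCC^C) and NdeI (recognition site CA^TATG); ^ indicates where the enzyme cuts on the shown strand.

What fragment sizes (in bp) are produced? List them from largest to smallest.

75, 53, 45 bp

The ApaI site (GGGCCC) starts at position 86.
ApaI cuts after base 5 of each site (before the last base), so after position 90.
NdeI sites (CATATG) start at positions 14, 142.
NdeI cuts after base 2 of each site, so after positions 15, 143.
Combined cut positions: 15, 90, 143.
Circular molecule, 3 cuts → 3 fragments:
  16–90 → 75 bp
  91–143 → 53 bp
  144–173 then 1–15 → 30 + 15 = 45 bp
Sorted largest to smallest: 75, 53, 45 bp.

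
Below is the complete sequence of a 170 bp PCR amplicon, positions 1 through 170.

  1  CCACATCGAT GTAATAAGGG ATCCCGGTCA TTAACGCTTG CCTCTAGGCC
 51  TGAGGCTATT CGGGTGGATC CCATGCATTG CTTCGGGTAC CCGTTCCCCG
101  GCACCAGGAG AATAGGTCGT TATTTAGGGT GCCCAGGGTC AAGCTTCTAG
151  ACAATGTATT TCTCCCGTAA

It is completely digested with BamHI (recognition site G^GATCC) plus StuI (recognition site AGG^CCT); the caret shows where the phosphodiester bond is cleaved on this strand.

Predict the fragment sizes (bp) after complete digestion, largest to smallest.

BamHI sites (GGATCC) start at positions 19, 66.
BamHI cuts after the first base of each site, so after positions 19, 66.
The StuI site (AGGCCT) starts at position 46.
StuI cuts after base 3 of each site, so after position 48.
Combined cut positions: 19, 48, 66.
Linear molecule, 3 cuts → 4 fragments:
  1–19 → 19 bp
  20–48 → 29 bp
  49–66 → 18 bp
  67–170 → 104 bp
Sorted largest to smallest: 104, 29, 19, 18 bp.

104, 29, 19, 18 bp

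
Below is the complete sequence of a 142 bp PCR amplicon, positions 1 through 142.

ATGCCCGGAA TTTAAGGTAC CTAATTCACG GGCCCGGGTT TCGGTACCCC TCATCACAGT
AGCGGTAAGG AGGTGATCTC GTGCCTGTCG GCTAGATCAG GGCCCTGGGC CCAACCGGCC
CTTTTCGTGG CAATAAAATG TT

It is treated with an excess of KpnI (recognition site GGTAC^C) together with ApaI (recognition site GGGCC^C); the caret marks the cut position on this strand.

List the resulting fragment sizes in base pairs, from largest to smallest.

57, 31, 20, 14, 13, 7 bp

KpnI sites (GGTACC) start at positions 16, 43.
KpnI cuts after base 5 of each site (before the last base), so after positions 20, 47.
ApaI sites (GGGCCC) start at positions 30, 100, 107.
ApaI cuts after base 5 of each site (before the last base), so after positions 34, 104, 111.
Combined cut positions: 20, 34, 47, 104, 111.
Linear molecule, 5 cuts → 6 fragments:
  1–20 → 20 bp
  21–34 → 14 bp
  35–47 → 13 bp
  48–104 → 57 bp
  105–111 → 7 bp
  112–142 → 31 bp
Sorted largest to smallest: 57, 31, 20, 14, 13, 7 bp.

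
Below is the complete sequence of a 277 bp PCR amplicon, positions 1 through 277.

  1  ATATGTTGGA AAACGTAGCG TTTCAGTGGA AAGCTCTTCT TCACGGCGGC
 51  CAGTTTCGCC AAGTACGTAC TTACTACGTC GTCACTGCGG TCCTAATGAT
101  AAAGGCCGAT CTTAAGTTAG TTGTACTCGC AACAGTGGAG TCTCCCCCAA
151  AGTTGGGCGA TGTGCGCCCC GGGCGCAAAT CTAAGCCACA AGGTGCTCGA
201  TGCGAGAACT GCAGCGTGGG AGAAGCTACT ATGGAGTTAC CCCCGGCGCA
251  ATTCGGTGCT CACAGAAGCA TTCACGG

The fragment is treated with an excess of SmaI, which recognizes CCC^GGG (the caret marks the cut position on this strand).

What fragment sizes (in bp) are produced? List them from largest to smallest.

170, 107 bp

The SmaI site (CCCGGG) starts at position 168.
SmaI cuts after base 3 of each site, so after position 170.
Linear molecule, 1 cut → 2 fragments:
  1–170 → 170 bp
  171–277 → 107 bp
Sorted largest to smallest: 170, 107 bp.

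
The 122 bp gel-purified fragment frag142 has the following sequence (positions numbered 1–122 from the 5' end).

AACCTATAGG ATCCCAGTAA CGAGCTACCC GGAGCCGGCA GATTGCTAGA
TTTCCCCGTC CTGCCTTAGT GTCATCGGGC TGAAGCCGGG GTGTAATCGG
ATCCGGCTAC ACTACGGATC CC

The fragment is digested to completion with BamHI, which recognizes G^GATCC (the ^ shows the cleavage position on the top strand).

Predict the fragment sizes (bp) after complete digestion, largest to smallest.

BamHI sites (GGATCC) start at positions 9, 99, 116.
BamHI cuts after the first base of each site, so after positions 9, 99, 116.
Linear molecule, 3 cuts → 4 fragments:
  1–9 → 9 bp
  10–99 → 90 bp
  100–116 → 17 bp
  117–122 → 6 bp
Sorted largest to smallest: 90, 17, 9, 6 bp.

90, 17, 9, 6 bp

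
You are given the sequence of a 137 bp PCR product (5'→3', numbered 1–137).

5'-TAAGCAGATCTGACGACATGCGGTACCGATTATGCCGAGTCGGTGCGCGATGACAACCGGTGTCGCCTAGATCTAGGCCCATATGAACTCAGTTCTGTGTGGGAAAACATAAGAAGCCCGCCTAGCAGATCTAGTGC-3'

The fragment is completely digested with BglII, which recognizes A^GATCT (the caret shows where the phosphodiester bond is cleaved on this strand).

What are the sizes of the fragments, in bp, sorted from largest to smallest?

63, 58, 10, 6 bp

BglII sites (AGATCT) start at positions 6, 69, 127.
BglII cuts after the first base of each site, so after positions 6, 69, 127.
Linear molecule, 3 cuts → 4 fragments:
  1–6 → 6 bp
  7–69 → 63 bp
  70–127 → 58 bp
  128–137 → 10 bp
Sorted largest to smallest: 63, 58, 10, 6 bp.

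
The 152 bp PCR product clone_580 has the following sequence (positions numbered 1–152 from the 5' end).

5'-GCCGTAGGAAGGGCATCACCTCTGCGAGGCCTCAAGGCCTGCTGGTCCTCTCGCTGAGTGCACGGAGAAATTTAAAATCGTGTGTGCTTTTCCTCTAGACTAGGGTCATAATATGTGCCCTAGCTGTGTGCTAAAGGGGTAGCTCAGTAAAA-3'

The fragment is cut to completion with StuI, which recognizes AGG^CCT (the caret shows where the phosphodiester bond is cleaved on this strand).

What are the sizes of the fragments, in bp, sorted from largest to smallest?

StuI sites (AGGCCT) start at positions 27, 35.
StuI cuts after base 3 of each site, so after positions 29, 37.
Linear molecule, 2 cuts → 3 fragments:
  1–29 → 29 bp
  30–37 → 8 bp
  38–152 → 115 bp
Sorted largest to smallest: 115, 29, 8 bp.

115, 29, 8 bp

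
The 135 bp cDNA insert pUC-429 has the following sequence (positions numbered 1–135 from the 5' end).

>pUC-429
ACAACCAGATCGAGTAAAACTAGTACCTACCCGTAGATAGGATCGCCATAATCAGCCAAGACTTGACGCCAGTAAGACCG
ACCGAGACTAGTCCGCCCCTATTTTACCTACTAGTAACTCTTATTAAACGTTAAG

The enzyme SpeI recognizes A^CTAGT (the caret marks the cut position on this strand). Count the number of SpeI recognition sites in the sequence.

3

ACTAGT occurs starting at positions 19, 87, 110.
SpeI cuts at 3 sites.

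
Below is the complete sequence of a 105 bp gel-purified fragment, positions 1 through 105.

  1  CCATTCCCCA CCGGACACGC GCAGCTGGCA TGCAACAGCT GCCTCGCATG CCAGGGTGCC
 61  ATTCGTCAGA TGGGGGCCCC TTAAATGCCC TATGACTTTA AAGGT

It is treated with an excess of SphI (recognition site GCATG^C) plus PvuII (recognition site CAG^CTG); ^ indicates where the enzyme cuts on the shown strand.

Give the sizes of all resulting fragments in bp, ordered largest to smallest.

SphI sites (GCATGC) start at positions 28, 46.
SphI cuts after base 5 of each site (before the last base), so after positions 32, 50.
PvuII sites (CAGCTG) start at positions 22, 36.
PvuII cuts after base 3 of each site, so after positions 24, 38.
Combined cut positions: 24, 32, 38, 50.
Linear molecule, 4 cuts → 5 fragments:
  1–24 → 24 bp
  25–32 → 8 bp
  33–38 → 6 bp
  39–50 → 12 bp
  51–105 → 55 bp
Sorted largest to smallest: 55, 24, 12, 8, 6 bp.

55, 24, 12, 8, 6 bp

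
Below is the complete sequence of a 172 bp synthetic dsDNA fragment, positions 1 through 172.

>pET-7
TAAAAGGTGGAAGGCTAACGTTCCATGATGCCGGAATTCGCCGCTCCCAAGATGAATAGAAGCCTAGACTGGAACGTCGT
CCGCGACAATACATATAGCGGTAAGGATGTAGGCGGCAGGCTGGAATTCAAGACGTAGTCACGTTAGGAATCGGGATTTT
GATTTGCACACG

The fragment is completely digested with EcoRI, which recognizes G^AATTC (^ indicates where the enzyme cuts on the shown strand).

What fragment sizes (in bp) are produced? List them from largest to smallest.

EcoRI sites (GAATTC) start at positions 34, 124.
EcoRI cuts after the first base of each site, so after positions 34, 124.
Linear molecule, 2 cuts → 3 fragments:
  1–34 → 34 bp
  35–124 → 90 bp
  125–172 → 48 bp
Sorted largest to smallest: 90, 48, 34 bp.

90, 48, 34 bp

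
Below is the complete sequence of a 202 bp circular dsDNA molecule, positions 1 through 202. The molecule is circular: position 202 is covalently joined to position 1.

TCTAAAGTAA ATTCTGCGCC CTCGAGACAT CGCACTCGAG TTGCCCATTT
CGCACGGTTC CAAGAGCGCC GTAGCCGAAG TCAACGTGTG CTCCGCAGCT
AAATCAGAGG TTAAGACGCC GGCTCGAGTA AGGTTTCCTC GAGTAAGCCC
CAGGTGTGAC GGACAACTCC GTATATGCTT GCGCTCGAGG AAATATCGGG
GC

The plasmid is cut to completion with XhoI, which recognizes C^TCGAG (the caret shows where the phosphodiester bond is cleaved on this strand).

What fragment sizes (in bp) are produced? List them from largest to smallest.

88, 46, 39, 15, 14 bp

XhoI sites (CTCGAG) start at positions 21, 35, 123, 138, 184.
XhoI cuts after the first base of each site, so after positions 21, 35, 123, 138, 184.
Circular molecule, 5 cuts → 5 fragments:
  22–35 → 14 bp
  36–123 → 88 bp
  124–138 → 15 bp
  139–184 → 46 bp
  185–202 then 1–21 → 18 + 21 = 39 bp
Sorted largest to smallest: 88, 46, 39, 15, 14 bp.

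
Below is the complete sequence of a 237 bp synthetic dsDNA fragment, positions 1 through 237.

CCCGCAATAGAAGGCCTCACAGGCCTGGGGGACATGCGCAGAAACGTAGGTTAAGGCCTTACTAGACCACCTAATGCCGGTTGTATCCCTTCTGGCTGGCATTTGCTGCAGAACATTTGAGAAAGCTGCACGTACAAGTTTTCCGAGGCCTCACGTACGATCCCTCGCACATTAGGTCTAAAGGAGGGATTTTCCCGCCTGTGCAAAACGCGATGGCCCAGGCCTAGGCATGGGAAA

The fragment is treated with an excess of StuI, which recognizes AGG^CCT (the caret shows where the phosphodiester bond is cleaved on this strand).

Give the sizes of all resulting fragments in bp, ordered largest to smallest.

92, 74, 33, 15, 14, 9 bp

StuI sites (AGGCCT) start at positions 12, 21, 54, 146, 220.
StuI cuts after base 3 of each site, so after positions 14, 23, 56, 148, 222.
Linear molecule, 5 cuts → 6 fragments:
  1–14 → 14 bp
  15–23 → 9 bp
  24–56 → 33 bp
  57–148 → 92 bp
  149–222 → 74 bp
  223–237 → 15 bp
Sorted largest to smallest: 92, 74, 33, 15, 14, 9 bp.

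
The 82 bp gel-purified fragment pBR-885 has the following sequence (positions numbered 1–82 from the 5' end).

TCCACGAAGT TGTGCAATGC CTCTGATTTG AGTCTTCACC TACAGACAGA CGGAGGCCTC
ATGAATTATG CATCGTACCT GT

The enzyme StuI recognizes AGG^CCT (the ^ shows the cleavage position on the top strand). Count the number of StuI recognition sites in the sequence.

AGGCCT occurs starting at position 54.
StuI cuts at 1 site.

1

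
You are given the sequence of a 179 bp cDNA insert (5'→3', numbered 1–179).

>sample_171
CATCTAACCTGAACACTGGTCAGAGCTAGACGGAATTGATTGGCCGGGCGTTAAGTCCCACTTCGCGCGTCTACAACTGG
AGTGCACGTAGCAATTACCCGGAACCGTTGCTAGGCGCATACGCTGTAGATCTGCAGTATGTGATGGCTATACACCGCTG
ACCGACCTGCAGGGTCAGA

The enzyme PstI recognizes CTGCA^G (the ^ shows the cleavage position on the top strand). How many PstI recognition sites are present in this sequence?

CTGCAG occurs starting at positions 132, 167.
PstI cuts at 2 sites.

2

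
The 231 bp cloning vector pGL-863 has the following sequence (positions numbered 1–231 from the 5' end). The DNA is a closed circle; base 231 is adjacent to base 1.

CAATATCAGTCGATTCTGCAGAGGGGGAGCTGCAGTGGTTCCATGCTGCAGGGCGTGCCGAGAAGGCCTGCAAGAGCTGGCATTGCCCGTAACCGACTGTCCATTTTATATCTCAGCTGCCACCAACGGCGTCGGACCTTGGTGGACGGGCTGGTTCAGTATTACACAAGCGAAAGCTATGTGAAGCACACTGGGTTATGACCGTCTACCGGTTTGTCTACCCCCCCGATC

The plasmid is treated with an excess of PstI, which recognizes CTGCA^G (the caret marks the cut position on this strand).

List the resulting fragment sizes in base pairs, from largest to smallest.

PstI sites (CTGCAG) start at positions 16, 30, 46.
PstI cuts after base 5 of each site (before the last base), so after positions 20, 34, 50.
Circular molecule, 3 cuts → 3 fragments:
  21–34 → 14 bp
  35–50 → 16 bp
  51–231 then 1–20 → 181 + 20 = 201 bp
Sorted largest to smallest: 201, 16, 14 bp.

201, 16, 14 bp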